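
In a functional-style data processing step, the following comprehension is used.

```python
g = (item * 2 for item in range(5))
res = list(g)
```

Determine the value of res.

Step 1: For each item in range(5), compute item*2:
  item=0: 0*2 = 0
  item=1: 1*2 = 2
  item=2: 2*2 = 4
  item=3: 3*2 = 6
  item=4: 4*2 = 8
Therefore res = [0, 2, 4, 6, 8].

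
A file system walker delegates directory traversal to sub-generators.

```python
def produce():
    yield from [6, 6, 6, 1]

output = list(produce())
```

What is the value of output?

Step 1: yield from delegates to the iterable, yielding each element.
Step 2: Collected values: [6, 6, 6, 1].
Therefore output = [6, 6, 6, 1].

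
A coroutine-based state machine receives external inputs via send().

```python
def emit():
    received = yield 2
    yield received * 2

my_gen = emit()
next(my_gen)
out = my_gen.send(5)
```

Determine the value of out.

Step 1: next(my_gen) advances to first yield, producing 2.
Step 2: send(5) resumes, received = 5.
Step 3: yield received * 2 = 5 * 2 = 10.
Therefore out = 10.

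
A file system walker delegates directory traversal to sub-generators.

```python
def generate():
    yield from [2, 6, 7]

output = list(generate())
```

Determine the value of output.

Step 1: yield from delegates to the iterable, yielding each element.
Step 2: Collected values: [2, 6, 7].
Therefore output = [2, 6, 7].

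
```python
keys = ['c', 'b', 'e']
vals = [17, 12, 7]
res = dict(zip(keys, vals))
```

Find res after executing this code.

Step 1: zip pairs keys with values:
  'c' -> 17
  'b' -> 12
  'e' -> 7
Therefore res = {'c': 17, 'b': 12, 'e': 7}.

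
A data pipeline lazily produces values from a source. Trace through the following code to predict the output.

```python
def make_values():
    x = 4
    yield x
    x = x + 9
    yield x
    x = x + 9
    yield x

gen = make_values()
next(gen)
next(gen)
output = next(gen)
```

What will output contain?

Step 1: Trace through generator execution:
  Yield 1: x starts at 4, yield 4
  Yield 2: x = 4 + 9 = 13, yield 13
  Yield 3: x = 13 + 9 = 22, yield 22
Step 2: First next() gets 4, second next() gets the second value, third next() yields 22.
Therefore output = 22.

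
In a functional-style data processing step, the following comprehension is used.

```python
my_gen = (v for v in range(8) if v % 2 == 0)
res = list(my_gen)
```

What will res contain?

Step 1: Filter range(8) keeping only even values:
  v=0: even, included
  v=1: odd, excluded
  v=2: even, included
  v=3: odd, excluded
  v=4: even, included
  v=5: odd, excluded
  v=6: even, included
  v=7: odd, excluded
Therefore res = [0, 2, 4, 6].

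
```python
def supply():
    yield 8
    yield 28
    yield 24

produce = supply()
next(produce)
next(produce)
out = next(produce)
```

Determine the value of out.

Step 1: supply() creates a generator.
Step 2: next(produce) yields 8 (consumed and discarded).
Step 3: next(produce) yields 28 (consumed and discarded).
Step 4: next(produce) yields 24, assigned to out.
Therefore out = 24.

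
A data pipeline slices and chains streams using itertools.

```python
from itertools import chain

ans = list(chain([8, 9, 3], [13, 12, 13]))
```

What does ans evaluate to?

Step 1: chain() concatenates iterables: [8, 9, 3] + [13, 12, 13].
Therefore ans = [8, 9, 3, 13, 12, 13].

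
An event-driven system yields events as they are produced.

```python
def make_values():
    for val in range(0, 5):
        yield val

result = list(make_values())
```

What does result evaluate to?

Step 1: The generator yields each value from range(0, 5).
Step 2: list() consumes all yields: [0, 1, 2, 3, 4].
Therefore result = [0, 1, 2, 3, 4].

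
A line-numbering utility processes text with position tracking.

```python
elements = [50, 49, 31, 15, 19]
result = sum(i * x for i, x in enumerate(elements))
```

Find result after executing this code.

Step 1: Compute i * x for each (i, x) in enumerate([50, 49, 31, 15, 19]):
  i=0, x=50: 0*50 = 0
  i=1, x=49: 1*49 = 49
  i=2, x=31: 2*31 = 62
  i=3, x=15: 3*15 = 45
  i=4, x=19: 4*19 = 76
Step 2: sum = 0 + 49 + 62 + 45 + 76 = 232.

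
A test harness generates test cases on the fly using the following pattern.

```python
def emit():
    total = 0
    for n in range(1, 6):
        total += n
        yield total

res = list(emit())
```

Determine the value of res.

Step 1: Generator accumulates running sum:
  n=1: total = 1, yield 1
  n=2: total = 3, yield 3
  n=3: total = 6, yield 6
  n=4: total = 10, yield 10
  n=5: total = 15, yield 15
Therefore res = [1, 3, 6, 10, 15].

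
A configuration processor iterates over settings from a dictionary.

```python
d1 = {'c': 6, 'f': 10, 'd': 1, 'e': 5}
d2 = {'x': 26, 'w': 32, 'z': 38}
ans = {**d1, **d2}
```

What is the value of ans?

Step 1: Merge d1 and d2 (d2 values override on key conflicts).
Step 2: d1 has keys ['c', 'f', 'd', 'e'], d2 has keys ['x', 'w', 'z'].
Therefore ans = {'c': 6, 'f': 10, 'd': 1, 'e': 5, 'x': 26, 'w': 32, 'z': 38}.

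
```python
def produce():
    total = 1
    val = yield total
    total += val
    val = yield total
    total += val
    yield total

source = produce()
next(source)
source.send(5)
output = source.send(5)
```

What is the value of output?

Step 1: next() -> yield total=1.
Step 2: send(5) -> val=5, total = 1+5 = 6, yield 6.
Step 3: send(5) -> val=5, total = 6+5 = 11, yield 11.
Therefore output = 11.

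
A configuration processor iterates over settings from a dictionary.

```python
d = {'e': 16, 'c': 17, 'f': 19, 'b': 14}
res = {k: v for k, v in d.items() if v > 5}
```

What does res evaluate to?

Step 1: Filter items where value > 5:
  'e': 16 > 5: kept
  'c': 17 > 5: kept
  'f': 19 > 5: kept
  'b': 14 > 5: kept
Therefore res = {'e': 16, 'c': 17, 'f': 19, 'b': 14}.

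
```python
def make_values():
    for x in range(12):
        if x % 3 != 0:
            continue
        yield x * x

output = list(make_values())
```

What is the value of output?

Step 1: Only yield x**2 when x is divisible by 3:
  x=0: 0 % 3 == 0, yield 0**2 = 0
  x=3: 3 % 3 == 0, yield 3**2 = 9
  x=6: 6 % 3 == 0, yield 6**2 = 36
  x=9: 9 % 3 == 0, yield 9**2 = 81
Therefore output = [0, 9, 36, 81].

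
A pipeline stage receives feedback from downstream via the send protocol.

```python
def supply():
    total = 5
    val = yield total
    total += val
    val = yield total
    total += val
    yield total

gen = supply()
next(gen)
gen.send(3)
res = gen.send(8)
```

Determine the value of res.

Step 1: next() -> yield total=5.
Step 2: send(3) -> val=3, total = 5+3 = 8, yield 8.
Step 3: send(8) -> val=8, total = 8+8 = 16, yield 16.
Therefore res = 16.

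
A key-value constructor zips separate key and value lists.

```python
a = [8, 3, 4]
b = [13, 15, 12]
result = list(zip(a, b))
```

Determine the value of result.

Step 1: zip pairs elements at same index:
  Index 0: (8, 13)
  Index 1: (3, 15)
  Index 2: (4, 12)
Therefore result = [(8, 13), (3, 15), (4, 12)].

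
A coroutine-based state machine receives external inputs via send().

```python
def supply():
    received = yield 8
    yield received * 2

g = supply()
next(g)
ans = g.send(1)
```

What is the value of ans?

Step 1: next(g) advances to first yield, producing 8.
Step 2: send(1) resumes, received = 1.
Step 3: yield received * 2 = 1 * 2 = 2.
Therefore ans = 2.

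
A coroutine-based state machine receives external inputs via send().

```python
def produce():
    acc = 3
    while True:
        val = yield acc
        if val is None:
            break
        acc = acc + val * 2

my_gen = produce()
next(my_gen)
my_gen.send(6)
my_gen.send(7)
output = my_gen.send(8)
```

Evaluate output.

Step 1: next() -> yield acc=3.
Step 2: send(6) -> val=6, acc = 3 + 6*2 = 15, yield 15.
Step 3: send(7) -> val=7, acc = 15 + 7*2 = 29, yield 29.
Step 4: send(8) -> val=8, acc = 29 + 8*2 = 45, yield 45.
Therefore output = 45.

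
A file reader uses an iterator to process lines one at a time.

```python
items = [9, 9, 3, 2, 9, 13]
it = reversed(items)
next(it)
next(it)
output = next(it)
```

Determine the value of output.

Step 1: reversed([9, 9, 3, 2, 9, 13]) gives iterator: [13, 9, 2, 3, 9, 9].
Step 2: First next() = 13, second next() = 9.
Step 3: Third next() = 2.
Therefore output = 2.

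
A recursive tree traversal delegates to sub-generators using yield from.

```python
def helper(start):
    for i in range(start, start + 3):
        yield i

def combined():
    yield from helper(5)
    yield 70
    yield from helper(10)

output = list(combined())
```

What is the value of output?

Step 1: combined() delegates to helper(5):
  yield 5
  yield 6
  yield 7
Step 2: yield 70
Step 3: Delegates to helper(10):
  yield 10
  yield 11
  yield 12
Therefore output = [5, 6, 7, 70, 10, 11, 12].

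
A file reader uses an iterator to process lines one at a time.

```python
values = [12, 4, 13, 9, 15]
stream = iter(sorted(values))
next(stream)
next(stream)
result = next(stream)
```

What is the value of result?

Step 1: sorted([12, 4, 13, 9, 15]) = [4, 9, 12, 13, 15].
Step 2: Create iterator and skip 2 elements.
Step 3: next() returns 12.
Therefore result = 12.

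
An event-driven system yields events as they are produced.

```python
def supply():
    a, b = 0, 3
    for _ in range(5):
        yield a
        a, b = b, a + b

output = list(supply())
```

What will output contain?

Step 1: Fibonacci-like sequence starting with a=0, b=3:
  Iteration 1: yield a=0, then a,b = 3,3
  Iteration 2: yield a=3, then a,b = 3,6
  Iteration 3: yield a=3, then a,b = 6,9
  Iteration 4: yield a=6, then a,b = 9,15
  Iteration 5: yield a=9, then a,b = 15,24
Therefore output = [0, 3, 3, 6, 9].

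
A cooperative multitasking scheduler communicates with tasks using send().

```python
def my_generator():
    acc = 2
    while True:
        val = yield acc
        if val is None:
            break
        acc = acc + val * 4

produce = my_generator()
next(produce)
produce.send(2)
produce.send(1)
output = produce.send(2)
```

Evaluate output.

Step 1: next() -> yield acc=2.
Step 2: send(2) -> val=2, acc = 2 + 2*4 = 10, yield 10.
Step 3: send(1) -> val=1, acc = 10 + 1*4 = 14, yield 14.
Step 4: send(2) -> val=2, acc = 14 + 2*4 = 22, yield 22.
Therefore output = 22.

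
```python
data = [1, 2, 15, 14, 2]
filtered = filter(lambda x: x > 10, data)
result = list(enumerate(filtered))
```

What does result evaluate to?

Step 1: Filter [1, 2, 15, 14, 2] for > 10: [15, 14].
Step 2: enumerate re-indexes from 0: [(0, 15), (1, 14)].
Therefore result = [(0, 15), (1, 14)].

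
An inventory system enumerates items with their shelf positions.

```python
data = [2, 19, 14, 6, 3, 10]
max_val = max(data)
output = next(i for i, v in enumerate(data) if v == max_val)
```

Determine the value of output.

Step 1: max([2, 19, 14, 6, 3, 10]) = 19.
Step 2: Find first index where value == 19:
  Index 0: 2 != 19
  Index 1: 19 == 19, found!
Therefore output = 1.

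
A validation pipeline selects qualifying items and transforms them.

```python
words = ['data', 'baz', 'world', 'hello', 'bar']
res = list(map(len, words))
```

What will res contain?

Step 1: Map len() to each word:
  'data' -> 4
  'baz' -> 3
  'world' -> 5
  'hello' -> 5
  'bar' -> 3
Therefore res = [4, 3, 5, 5, 3].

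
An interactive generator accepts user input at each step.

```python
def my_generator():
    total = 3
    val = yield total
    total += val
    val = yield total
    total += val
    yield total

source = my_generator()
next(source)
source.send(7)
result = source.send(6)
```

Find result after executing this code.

Step 1: next() -> yield total=3.
Step 2: send(7) -> val=7, total = 3+7 = 10, yield 10.
Step 3: send(6) -> val=6, total = 10+6 = 16, yield 16.
Therefore result = 16.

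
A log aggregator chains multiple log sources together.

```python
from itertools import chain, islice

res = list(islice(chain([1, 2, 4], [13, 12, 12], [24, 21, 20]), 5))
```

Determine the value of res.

Step 1: chain([1, 2, 4], [13, 12, 12], [24, 21, 20]) = [1, 2, 4, 13, 12, 12, 24, 21, 20].
Step 2: islice takes first 5 elements: [1, 2, 4, 13, 12].
Therefore res = [1, 2, 4, 13, 12].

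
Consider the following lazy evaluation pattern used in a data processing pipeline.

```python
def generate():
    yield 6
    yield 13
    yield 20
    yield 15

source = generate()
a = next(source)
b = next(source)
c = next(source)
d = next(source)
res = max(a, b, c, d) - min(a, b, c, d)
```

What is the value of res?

Step 1: Create generator and consume all values:
  a = next(source) = 6
  b = next(source) = 13
  c = next(source) = 20
  d = next(source) = 15
Step 2: max = 20, min = 6, res = 20 - 6 = 14.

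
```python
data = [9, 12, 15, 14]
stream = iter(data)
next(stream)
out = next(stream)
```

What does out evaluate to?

Step 1: Create iterator over [9, 12, 15, 14].
Step 2: next() consumes 9.
Step 3: next() returns 12.
Therefore out = 12.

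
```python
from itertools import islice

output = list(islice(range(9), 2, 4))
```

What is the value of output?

Step 1: islice(range(9), 2, 4) takes elements at indices [2, 4).
Step 2: Elements: [2, 3].
Therefore output = [2, 3].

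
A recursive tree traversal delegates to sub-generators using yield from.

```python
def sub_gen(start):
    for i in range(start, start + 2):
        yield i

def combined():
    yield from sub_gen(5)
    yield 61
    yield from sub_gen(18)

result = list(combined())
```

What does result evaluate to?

Step 1: combined() delegates to sub_gen(5):
  yield 5
  yield 6
Step 2: yield 61
Step 3: Delegates to sub_gen(18):
  yield 18
  yield 19
Therefore result = [5, 6, 61, 18, 19].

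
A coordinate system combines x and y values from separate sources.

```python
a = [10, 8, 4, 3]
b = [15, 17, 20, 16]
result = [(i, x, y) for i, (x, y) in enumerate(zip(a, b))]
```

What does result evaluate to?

Step 1: enumerate(zip(a, b)) gives index with paired elements:
  i=0: (10, 15)
  i=1: (8, 17)
  i=2: (4, 20)
  i=3: (3, 16)
Therefore result = [(0, 10, 15), (1, 8, 17), (2, 4, 20), (3, 3, 16)].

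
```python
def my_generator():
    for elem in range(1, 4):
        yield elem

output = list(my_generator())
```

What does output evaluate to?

Step 1: The generator yields each value from range(1, 4).
Step 2: list() consumes all yields: [1, 2, 3].
Therefore output = [1, 2, 3].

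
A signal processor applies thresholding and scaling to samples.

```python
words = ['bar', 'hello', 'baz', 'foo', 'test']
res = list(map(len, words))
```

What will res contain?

Step 1: Map len() to each word:
  'bar' -> 3
  'hello' -> 5
  'baz' -> 3
  'foo' -> 3
  'test' -> 4
Therefore res = [3, 5, 3, 3, 4].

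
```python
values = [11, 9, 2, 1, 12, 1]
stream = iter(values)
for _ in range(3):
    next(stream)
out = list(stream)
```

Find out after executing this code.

Step 1: Create iterator over [11, 9, 2, 1, 12, 1].
Step 2: Advance 3 positions (consuming [11, 9, 2]).
Step 3: list() collects remaining elements: [1, 12, 1].
Therefore out = [1, 12, 1].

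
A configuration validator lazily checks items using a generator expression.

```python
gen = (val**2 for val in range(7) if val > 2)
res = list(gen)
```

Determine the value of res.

Step 1: For range(7), keep val > 2, then square:
  val=0: 0 <= 2, excluded
  val=1: 1 <= 2, excluded
  val=2: 2 <= 2, excluded
  val=3: 3 > 2, yield 3**2 = 9
  val=4: 4 > 2, yield 4**2 = 16
  val=5: 5 > 2, yield 5**2 = 25
  val=6: 6 > 2, yield 6**2 = 36
Therefore res = [9, 16, 25, 36].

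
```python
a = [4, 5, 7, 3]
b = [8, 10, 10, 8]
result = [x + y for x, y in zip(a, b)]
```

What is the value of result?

Step 1: Add corresponding elements:
  4 + 8 = 12
  5 + 10 = 15
  7 + 10 = 17
  3 + 8 = 11
Therefore result = [12, 15, 17, 11].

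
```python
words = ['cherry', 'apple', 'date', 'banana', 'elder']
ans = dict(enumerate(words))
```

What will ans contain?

Step 1: enumerate pairs indices with words:
  0 -> 'cherry'
  1 -> 'apple'
  2 -> 'date'
  3 -> 'banana'
  4 -> 'elder'
Therefore ans = {0: 'cherry', 1: 'apple', 2: 'date', 3: 'banana', 4: 'elder'}.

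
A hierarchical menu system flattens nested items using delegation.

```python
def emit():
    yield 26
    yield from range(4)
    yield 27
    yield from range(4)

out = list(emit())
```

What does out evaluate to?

Step 1: Trace yields in order:
  yield 26
  yield 0
  yield 1
  yield 2
  yield 3
  yield 27
  yield 0
  yield 1
  yield 2
  yield 3
Therefore out = [26, 0, 1, 2, 3, 27, 0, 1, 2, 3].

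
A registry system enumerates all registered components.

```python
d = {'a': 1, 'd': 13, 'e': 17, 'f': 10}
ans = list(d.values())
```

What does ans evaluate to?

Step 1: d.values() returns the dictionary values in insertion order.
Therefore ans = [1, 13, 17, 10].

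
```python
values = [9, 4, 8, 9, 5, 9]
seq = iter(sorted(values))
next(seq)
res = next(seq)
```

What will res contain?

Step 1: sorted([9, 4, 8, 9, 5, 9]) = [4, 5, 8, 9, 9, 9].
Step 2: Create iterator and skip 1 elements.
Step 3: next() returns 5.
Therefore res = 5.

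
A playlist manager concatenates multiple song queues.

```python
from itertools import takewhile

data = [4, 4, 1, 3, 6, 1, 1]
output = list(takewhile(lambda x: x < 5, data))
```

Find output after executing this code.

Step 1: takewhile stops at first element >= 5:
  4 < 5: take
  4 < 5: take
  1 < 5: take
  3 < 5: take
  6 >= 5: stop
Therefore output = [4, 4, 1, 3].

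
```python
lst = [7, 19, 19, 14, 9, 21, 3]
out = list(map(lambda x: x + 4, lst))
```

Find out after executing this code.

Step 1: Apply lambda x: x + 4 to each element:
  7 -> 11
  19 -> 23
  19 -> 23
  14 -> 18
  9 -> 13
  21 -> 25
  3 -> 7
Therefore out = [11, 23, 23, 18, 13, 25, 7].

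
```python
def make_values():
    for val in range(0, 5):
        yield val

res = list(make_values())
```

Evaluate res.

Step 1: The generator yields each value from range(0, 5).
Step 2: list() consumes all yields: [0, 1, 2, 3, 4].
Therefore res = [0, 1, 2, 3, 4].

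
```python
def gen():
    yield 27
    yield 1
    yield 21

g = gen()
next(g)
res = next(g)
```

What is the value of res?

Step 1: gen() creates a generator.
Step 2: next(g) yields 27 (consumed and discarded).
Step 3: next(g) yields 1, assigned to res.
Therefore res = 1.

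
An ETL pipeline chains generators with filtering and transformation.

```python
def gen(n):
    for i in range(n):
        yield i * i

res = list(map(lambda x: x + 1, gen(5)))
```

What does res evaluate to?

Step 1: gen(5) yields squares: [0, 1, 4, 9, 16].
Step 2: map adds 1 to each: [1, 2, 5, 10, 17].
Therefore res = [1, 2, 5, 10, 17].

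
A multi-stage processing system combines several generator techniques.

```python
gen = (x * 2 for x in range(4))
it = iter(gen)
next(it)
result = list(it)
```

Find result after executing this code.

Step 1: Generator produces [0, 2, 4, 6].
Step 2: next(it) consumes first element (0).
Step 3: list(it) collects remaining: [2, 4, 6].
Therefore result = [2, 4, 6].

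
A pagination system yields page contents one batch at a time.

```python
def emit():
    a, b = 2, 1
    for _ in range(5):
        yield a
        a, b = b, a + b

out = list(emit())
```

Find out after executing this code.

Step 1: Fibonacci-like sequence starting with a=2, b=1:
  Iteration 1: yield a=2, then a,b = 1,3
  Iteration 2: yield a=1, then a,b = 3,4
  Iteration 3: yield a=3, then a,b = 4,7
  Iteration 4: yield a=4, then a,b = 7,11
  Iteration 5: yield a=7, then a,b = 11,18
Therefore out = [2, 1, 3, 4, 7].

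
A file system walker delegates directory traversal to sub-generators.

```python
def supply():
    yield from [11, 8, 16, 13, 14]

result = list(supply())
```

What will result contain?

Step 1: yield from delegates to the iterable, yielding each element.
Step 2: Collected values: [11, 8, 16, 13, 14].
Therefore result = [11, 8, 16, 13, 14].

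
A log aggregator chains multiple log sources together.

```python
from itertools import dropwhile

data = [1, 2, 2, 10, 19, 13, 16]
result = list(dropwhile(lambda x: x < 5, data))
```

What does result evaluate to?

Step 1: dropwhile drops elements while < 5:
  1 < 5: dropped
  2 < 5: dropped
  2 < 5: dropped
  10: kept (dropping stopped)
Step 2: Remaining elements kept regardless of condition.
Therefore result = [10, 19, 13, 16].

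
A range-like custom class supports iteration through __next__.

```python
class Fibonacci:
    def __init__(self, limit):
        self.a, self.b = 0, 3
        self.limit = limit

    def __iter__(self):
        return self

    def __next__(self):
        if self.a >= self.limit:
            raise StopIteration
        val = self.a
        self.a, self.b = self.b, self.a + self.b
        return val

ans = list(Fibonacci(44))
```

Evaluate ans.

Step 1: Fibonacci-like sequence (a=0, b=3) until >= 44:
  Yield 0, then a,b = 3,3
  Yield 3, then a,b = 3,6
  Yield 3, then a,b = 6,9
  Yield 6, then a,b = 9,15
  Yield 9, then a,b = 15,24
  Yield 15, then a,b = 24,39
  Yield 24, then a,b = 39,63
  Yield 39, then a,b = 63,102
Step 2: 63 >= 44, stop.
Therefore ans = [0, 3, 3, 6, 9, 15, 24, 39].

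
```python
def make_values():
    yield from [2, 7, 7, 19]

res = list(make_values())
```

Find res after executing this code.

Step 1: yield from delegates to the iterable, yielding each element.
Step 2: Collected values: [2, 7, 7, 19].
Therefore res = [2, 7, 7, 19].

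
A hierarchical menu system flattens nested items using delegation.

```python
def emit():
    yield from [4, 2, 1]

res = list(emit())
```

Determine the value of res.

Step 1: yield from delegates to the iterable, yielding each element.
Step 2: Collected values: [4, 2, 1].
Therefore res = [4, 2, 1].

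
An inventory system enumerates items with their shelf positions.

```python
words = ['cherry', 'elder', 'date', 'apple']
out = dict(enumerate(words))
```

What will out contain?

Step 1: enumerate pairs indices with words:
  0 -> 'cherry'
  1 -> 'elder'
  2 -> 'date'
  3 -> 'apple'
Therefore out = {0: 'cherry', 1: 'elder', 2: 'date', 3: 'apple'}.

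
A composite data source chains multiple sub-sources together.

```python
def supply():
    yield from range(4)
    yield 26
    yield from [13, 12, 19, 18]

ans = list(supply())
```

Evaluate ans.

Step 1: Trace yields in order:
  yield 0
  yield 1
  yield 2
  yield 3
  yield 26
  yield 13
  yield 12
  yield 19
  yield 18
Therefore ans = [0, 1, 2, 3, 26, 13, 12, 19, 18].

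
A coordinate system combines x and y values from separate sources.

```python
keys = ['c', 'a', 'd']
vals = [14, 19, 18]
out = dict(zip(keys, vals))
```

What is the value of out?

Step 1: zip pairs keys with values:
  'c' -> 14
  'a' -> 19
  'd' -> 18
Therefore out = {'c': 14, 'a': 19, 'd': 18}.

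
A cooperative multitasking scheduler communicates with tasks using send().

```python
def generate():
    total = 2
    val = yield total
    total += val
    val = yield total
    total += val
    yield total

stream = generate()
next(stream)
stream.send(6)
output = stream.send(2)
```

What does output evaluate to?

Step 1: next() -> yield total=2.
Step 2: send(6) -> val=6, total = 2+6 = 8, yield 8.
Step 3: send(2) -> val=2, total = 8+2 = 10, yield 10.
Therefore output = 10.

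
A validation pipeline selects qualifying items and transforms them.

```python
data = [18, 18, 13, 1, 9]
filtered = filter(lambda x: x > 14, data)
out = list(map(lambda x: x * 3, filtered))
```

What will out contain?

Step 1: Filter data for elements > 14:
  18: kept
  18: kept
  13: removed
  1: removed
  9: removed
Step 2: Map x * 3 on filtered [18, 18]:
  18 -> 54
  18 -> 54
Therefore out = [54, 54].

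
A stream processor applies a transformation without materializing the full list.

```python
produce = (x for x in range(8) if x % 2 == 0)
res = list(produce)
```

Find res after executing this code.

Step 1: Filter range(8) keeping only even values:
  x=0: even, included
  x=1: odd, excluded
  x=2: even, included
  x=3: odd, excluded
  x=4: even, included
  x=5: odd, excluded
  x=6: even, included
  x=7: odd, excluded
Therefore res = [0, 2, 4, 6].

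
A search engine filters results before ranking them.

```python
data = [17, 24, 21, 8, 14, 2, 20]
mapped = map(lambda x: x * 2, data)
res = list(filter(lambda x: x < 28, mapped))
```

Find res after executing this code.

Step 1: Map x * 2:
  17 -> 34
  24 -> 48
  21 -> 42
  8 -> 16
  14 -> 28
  2 -> 4
  20 -> 40
Step 2: Filter for < 28:
  34: removed
  48: removed
  42: removed
  16: kept
  28: removed
  4: kept
  40: removed
Therefore res = [16, 4].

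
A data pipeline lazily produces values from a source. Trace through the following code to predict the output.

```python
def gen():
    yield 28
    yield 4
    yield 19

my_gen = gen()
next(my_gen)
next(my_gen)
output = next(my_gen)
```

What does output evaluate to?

Step 1: gen() creates a generator.
Step 2: next(my_gen) yields 28 (consumed and discarded).
Step 3: next(my_gen) yields 4 (consumed and discarded).
Step 4: next(my_gen) yields 19, assigned to output.
Therefore output = 19.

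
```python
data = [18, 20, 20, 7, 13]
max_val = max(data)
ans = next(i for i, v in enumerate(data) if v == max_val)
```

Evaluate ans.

Step 1: max([18, 20, 20, 7, 13]) = 20.
Step 2: Find first index where value == 20:
  Index 0: 18 != 20
  Index 1: 20 == 20, found!
Therefore ans = 1.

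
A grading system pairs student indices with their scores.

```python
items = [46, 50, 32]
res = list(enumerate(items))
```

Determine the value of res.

Step 1: enumerate pairs each element with its index:
  (0, 46)
  (1, 50)
  (2, 32)
Therefore res = [(0, 46), (1, 50), (2, 32)].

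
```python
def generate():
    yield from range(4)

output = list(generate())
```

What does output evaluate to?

Step 1: yield from delegates to the iterable, yielding each element.
Step 2: Collected values: [0, 1, 2, 3].
Therefore output = [0, 1, 2, 3].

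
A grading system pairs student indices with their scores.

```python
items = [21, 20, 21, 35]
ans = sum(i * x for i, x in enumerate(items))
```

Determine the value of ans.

Step 1: Compute i * x for each (i, x) in enumerate([21, 20, 21, 35]):
  i=0, x=21: 0*21 = 0
  i=1, x=20: 1*20 = 20
  i=2, x=21: 2*21 = 42
  i=3, x=35: 3*35 = 105
Step 2: sum = 0 + 20 + 42 + 105 = 167.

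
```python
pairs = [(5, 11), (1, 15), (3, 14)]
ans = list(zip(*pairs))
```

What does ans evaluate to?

Step 1: zip(*pairs) transposes: unzips [(5, 11), (1, 15), (3, 14)] into separate sequences.
Step 2: First elements: (5, 1, 3), second elements: (11, 15, 14).
Therefore ans = [(5, 1, 3), (11, 15, 14)].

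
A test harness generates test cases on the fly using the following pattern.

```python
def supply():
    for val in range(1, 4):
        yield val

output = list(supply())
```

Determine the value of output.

Step 1: The generator yields each value from range(1, 4).
Step 2: list() consumes all yields: [1, 2, 3].
Therefore output = [1, 2, 3].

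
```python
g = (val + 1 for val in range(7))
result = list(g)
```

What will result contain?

Step 1: For each val in range(7), compute val+1:
  val=0: 0+1 = 1
  val=1: 1+1 = 2
  val=2: 2+1 = 3
  val=3: 3+1 = 4
  val=4: 4+1 = 5
  val=5: 5+1 = 6
  val=6: 6+1 = 7
Therefore result = [1, 2, 3, 4, 5, 6, 7].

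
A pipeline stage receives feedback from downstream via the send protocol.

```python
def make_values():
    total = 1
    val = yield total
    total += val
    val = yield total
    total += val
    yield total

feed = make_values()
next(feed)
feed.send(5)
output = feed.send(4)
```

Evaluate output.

Step 1: next() -> yield total=1.
Step 2: send(5) -> val=5, total = 1+5 = 6, yield 6.
Step 3: send(4) -> val=4, total = 6+4 = 10, yield 10.
Therefore output = 10.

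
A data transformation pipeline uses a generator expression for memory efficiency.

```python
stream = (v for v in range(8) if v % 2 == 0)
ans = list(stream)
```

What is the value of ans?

Step 1: Filter range(8) keeping only even values:
  v=0: even, included
  v=1: odd, excluded
  v=2: even, included
  v=3: odd, excluded
  v=4: even, included
  v=5: odd, excluded
  v=6: even, included
  v=7: odd, excluded
Therefore ans = [0, 2, 4, 6].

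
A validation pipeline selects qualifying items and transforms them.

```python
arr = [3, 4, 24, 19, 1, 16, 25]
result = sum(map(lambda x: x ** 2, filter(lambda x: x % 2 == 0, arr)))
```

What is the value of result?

Step 1: Filter even numbers from [3, 4, 24, 19, 1, 16, 25]: [4, 24, 16]
Step 2: Square each: [16, 576, 256]
Step 3: Sum = 848.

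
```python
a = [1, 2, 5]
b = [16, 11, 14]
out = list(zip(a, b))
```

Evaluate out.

Step 1: zip pairs elements at same index:
  Index 0: (1, 16)
  Index 1: (2, 11)
  Index 2: (5, 14)
Therefore out = [(1, 16), (2, 11), (5, 14)].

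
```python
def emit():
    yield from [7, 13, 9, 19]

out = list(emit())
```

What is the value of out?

Step 1: yield from delegates to the iterable, yielding each element.
Step 2: Collected values: [7, 13, 9, 19].
Therefore out = [7, 13, 9, 19].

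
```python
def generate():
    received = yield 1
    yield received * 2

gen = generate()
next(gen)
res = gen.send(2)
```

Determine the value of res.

Step 1: next(gen) advances to first yield, producing 1.
Step 2: send(2) resumes, received = 2.
Step 3: yield received * 2 = 2 * 2 = 4.
Therefore res = 4.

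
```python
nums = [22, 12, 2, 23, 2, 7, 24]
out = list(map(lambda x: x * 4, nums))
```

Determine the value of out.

Step 1: Apply lambda x: x * 4 to each element:
  22 -> 88
  12 -> 48
  2 -> 8
  23 -> 92
  2 -> 8
  7 -> 28
  24 -> 96
Therefore out = [88, 48, 8, 92, 8, 28, 96].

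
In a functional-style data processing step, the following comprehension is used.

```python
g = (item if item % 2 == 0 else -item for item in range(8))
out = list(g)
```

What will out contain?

Step 1: For each item in range(8), yield item if even, else -item:
  item=0: even, yield 0
  item=1: odd, yield -1
  item=2: even, yield 2
  item=3: odd, yield -3
  item=4: even, yield 4
  item=5: odd, yield -5
  item=6: even, yield 6
  item=7: odd, yield -7
Therefore out = [0, -1, 2, -3, 4, -5, 6, -7].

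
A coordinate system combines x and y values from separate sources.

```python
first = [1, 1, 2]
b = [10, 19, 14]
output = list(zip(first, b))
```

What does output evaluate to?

Step 1: zip pairs elements at same index:
  Index 0: (1, 10)
  Index 1: (1, 19)
  Index 2: (2, 14)
Therefore output = [(1, 10), (1, 19), (2, 14)].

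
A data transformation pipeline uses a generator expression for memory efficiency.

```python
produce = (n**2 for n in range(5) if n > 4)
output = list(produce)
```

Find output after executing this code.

Step 1: For range(5), keep n > 4, then square:
  n=0: 0 <= 4, excluded
  n=1: 1 <= 4, excluded
  n=2: 2 <= 4, excluded
  n=3: 3 <= 4, excluded
  n=4: 4 <= 4, excluded
Therefore output = [].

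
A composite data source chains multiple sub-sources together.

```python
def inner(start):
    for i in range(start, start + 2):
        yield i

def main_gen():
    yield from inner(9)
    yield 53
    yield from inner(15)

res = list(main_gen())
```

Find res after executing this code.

Step 1: main_gen() delegates to inner(9):
  yield 9
  yield 10
Step 2: yield 53
Step 3: Delegates to inner(15):
  yield 15
  yield 16
Therefore res = [9, 10, 53, 15, 16].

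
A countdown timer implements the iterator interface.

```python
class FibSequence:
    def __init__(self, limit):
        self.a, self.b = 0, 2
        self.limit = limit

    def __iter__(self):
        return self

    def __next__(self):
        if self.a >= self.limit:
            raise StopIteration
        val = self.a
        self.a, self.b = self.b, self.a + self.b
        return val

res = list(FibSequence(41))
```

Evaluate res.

Step 1: Fibonacci-like sequence (a=0, b=2) until >= 41:
  Yield 0, then a,b = 2,2
  Yield 2, then a,b = 2,4
  Yield 2, then a,b = 4,6
  Yield 4, then a,b = 6,10
  Yield 6, then a,b = 10,16
  Yield 10, then a,b = 16,26
  Yield 16, then a,b = 26,42
  Yield 26, then a,b = 42,68
Step 2: 42 >= 41, stop.
Therefore res = [0, 2, 2, 4, 6, 10, 16, 26].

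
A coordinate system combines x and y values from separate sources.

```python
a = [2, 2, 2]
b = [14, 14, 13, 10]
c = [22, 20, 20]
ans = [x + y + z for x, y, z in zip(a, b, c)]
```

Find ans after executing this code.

Step 1: zip three lists (truncates to shortest, len=3):
  2 + 14 + 22 = 38
  2 + 14 + 20 = 36
  2 + 13 + 20 = 35
Therefore ans = [38, 36, 35].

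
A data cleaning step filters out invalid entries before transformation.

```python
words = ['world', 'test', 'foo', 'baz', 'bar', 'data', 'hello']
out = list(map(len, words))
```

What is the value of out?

Step 1: Map len() to each word:
  'world' -> 5
  'test' -> 4
  'foo' -> 3
  'baz' -> 3
  'bar' -> 3
  'data' -> 4
  'hello' -> 5
Therefore out = [5, 4, 3, 3, 3, 4, 5].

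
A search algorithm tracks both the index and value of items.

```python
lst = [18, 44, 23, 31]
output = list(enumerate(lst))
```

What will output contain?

Step 1: enumerate pairs each element with its index:
  (0, 18)
  (1, 44)
  (2, 23)
  (3, 31)
Therefore output = [(0, 18), (1, 44), (2, 23), (3, 31)].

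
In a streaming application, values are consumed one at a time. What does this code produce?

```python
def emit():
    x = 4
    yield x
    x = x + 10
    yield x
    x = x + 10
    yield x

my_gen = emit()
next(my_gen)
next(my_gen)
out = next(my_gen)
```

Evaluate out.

Step 1: Trace through generator execution:
  Yield 1: x starts at 4, yield 4
  Yield 2: x = 4 + 10 = 14, yield 14
  Yield 3: x = 14 + 10 = 24, yield 24
Step 2: First next() gets 4, second next() gets the second value, third next() yields 24.
Therefore out = 24.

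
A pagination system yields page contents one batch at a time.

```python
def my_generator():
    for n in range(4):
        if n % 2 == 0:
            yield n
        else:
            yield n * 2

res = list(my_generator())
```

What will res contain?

Step 1: For each n in range(4), yield n if even, else n*2:
  n=0 (even): yield 0
  n=1 (odd): yield 1*2 = 2
  n=2 (even): yield 2
  n=3 (odd): yield 3*2 = 6
Therefore res = [0, 2, 2, 6].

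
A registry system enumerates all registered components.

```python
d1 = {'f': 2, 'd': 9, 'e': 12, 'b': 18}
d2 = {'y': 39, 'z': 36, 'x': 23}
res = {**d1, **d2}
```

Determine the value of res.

Step 1: Merge d1 and d2 (d2 values override on key conflicts).
Step 2: d1 has keys ['f', 'd', 'e', 'b'], d2 has keys ['y', 'z', 'x'].
Therefore res = {'f': 2, 'd': 9, 'e': 12, 'b': 18, 'y': 39, 'z': 36, 'x': 23}.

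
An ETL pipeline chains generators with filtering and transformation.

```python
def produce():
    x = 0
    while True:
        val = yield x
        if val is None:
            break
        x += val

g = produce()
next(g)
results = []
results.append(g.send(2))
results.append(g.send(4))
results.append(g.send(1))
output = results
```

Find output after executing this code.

Step 1: next(g) -> yield 0.
Step 2: send(2) -> x = 2, yield 2.
Step 3: send(4) -> x = 6, yield 6.
Step 4: send(1) -> x = 7, yield 7.
Therefore output = [2, 6, 7].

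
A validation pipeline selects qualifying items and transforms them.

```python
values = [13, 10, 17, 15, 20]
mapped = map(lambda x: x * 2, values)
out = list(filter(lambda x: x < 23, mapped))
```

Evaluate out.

Step 1: Map x * 2:
  13 -> 26
  10 -> 20
  17 -> 34
  15 -> 30
  20 -> 40
Step 2: Filter for < 23:
  26: removed
  20: kept
  34: removed
  30: removed
  40: removed
Therefore out = [20].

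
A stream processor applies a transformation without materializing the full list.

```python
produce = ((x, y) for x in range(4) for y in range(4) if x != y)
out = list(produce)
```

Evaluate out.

Step 1: Nested generator over range(4) x range(4) where x != y:
  (0, 0): excluded (x == y)
  (0, 1): included
  (0, 2): included
  (0, 3): included
  (1, 0): included
  (1, 1): excluded (x == y)
  (1, 2): included
  (1, 3): included
  (2, 0): included
  (2, 1): included
  (2, 2): excluded (x == y)
  (2, 3): included
  (3, 0): included
  (3, 1): included
  (3, 2): included
  (3, 3): excluded (x == y)
Therefore out = [(0, 1), (0, 2), (0, 3), (1, 0), (1, 2), (1, 3), (2, 0), (2, 1), (2, 3), (3, 0), (3, 1), (3, 2)].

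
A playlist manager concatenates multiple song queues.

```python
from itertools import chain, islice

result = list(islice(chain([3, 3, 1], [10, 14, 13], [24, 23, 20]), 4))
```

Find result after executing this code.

Step 1: chain([3, 3, 1], [10, 14, 13], [24, 23, 20]) = [3, 3, 1, 10, 14, 13, 24, 23, 20].
Step 2: islice takes first 4 elements: [3, 3, 1, 10].
Therefore result = [3, 3, 1, 10].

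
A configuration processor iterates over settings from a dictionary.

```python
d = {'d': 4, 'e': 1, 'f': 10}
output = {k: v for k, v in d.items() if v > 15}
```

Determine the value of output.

Step 1: Filter items where value > 15:
  'd': 4 <= 15: removed
  'e': 1 <= 15: removed
  'f': 10 <= 15: removed
Therefore output = {}.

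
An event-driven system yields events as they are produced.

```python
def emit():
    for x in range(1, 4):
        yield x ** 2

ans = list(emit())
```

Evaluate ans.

Step 1: For each x in range(1, 4), yield x**2:
  x=1: yield 1**2 = 1
  x=2: yield 2**2 = 4
  x=3: yield 3**2 = 9
Therefore ans = [1, 4, 9].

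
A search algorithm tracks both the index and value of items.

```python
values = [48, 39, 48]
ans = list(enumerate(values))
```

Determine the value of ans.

Step 1: enumerate pairs each element with its index:
  (0, 48)
  (1, 39)
  (2, 48)
Therefore ans = [(0, 48), (1, 39), (2, 48)].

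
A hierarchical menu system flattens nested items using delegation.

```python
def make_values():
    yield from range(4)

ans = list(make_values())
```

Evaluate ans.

Step 1: yield from delegates to the iterable, yielding each element.
Step 2: Collected values: [0, 1, 2, 3].
Therefore ans = [0, 1, 2, 3].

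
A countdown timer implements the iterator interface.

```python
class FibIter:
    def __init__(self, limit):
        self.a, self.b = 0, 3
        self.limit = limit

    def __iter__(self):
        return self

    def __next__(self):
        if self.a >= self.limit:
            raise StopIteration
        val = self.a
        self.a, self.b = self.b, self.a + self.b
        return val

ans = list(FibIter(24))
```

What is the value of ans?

Step 1: Fibonacci-like sequence (a=0, b=3) until >= 24:
  Yield 0, then a,b = 3,3
  Yield 3, then a,b = 3,6
  Yield 3, then a,b = 6,9
  Yield 6, then a,b = 9,15
  Yield 9, then a,b = 15,24
  Yield 15, then a,b = 24,39
Step 2: 24 >= 24, stop.
Therefore ans = [0, 3, 3, 6, 9, 15].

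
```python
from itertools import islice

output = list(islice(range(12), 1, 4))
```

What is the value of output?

Step 1: islice(range(12), 1, 4) takes elements at indices [1, 4).
Step 2: Elements: [1, 2, 3].
Therefore output = [1, 2, 3].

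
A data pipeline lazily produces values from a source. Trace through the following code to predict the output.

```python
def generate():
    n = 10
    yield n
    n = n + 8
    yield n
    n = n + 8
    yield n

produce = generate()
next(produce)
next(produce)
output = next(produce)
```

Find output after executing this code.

Step 1: Trace through generator execution:
  Yield 1: n starts at 10, yield 10
  Yield 2: n = 10 + 8 = 18, yield 18
  Yield 3: n = 18 + 8 = 26, yield 26
Step 2: First next() gets 10, second next() gets the second value, third next() yields 26.
Therefore output = 26.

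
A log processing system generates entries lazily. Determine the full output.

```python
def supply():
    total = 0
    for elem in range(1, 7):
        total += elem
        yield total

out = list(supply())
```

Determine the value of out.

Step 1: Generator accumulates running sum:
  elem=1: total = 1, yield 1
  elem=2: total = 3, yield 3
  elem=3: total = 6, yield 6
  elem=4: total = 10, yield 10
  elem=5: total = 15, yield 15
  elem=6: total = 21, yield 21
Therefore out = [1, 3, 6, 10, 15, 21].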